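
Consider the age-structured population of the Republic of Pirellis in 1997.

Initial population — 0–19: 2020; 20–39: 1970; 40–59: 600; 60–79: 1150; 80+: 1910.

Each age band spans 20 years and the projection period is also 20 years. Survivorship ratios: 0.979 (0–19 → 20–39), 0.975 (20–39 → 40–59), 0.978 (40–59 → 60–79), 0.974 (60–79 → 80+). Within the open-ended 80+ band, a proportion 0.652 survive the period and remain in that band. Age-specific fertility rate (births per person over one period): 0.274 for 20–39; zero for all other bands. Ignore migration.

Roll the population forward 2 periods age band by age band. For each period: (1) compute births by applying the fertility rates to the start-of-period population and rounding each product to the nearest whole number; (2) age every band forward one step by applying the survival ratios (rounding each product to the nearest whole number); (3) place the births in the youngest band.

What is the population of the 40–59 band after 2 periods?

After projecting period 1:
Births: 1970 × 0.274 = 540
20–39: 2020 × 0.979 = 1978
40–59: 1970 × 0.975 = 1921
60–79: 600 × 0.978 = 587
80+: 1150 × 0.974 + 1910 × 0.652 = 1120 + 1245 = 2365
Population now: 0–19=540, 20–39=1978, 40–59=1921, 60–79=587, 80+=2365
After projecting period 2:
Births: 1978 × 0.274 = 542
20–39: 540 × 0.979 = 529
40–59: 1978 × 0.975 = 1929
60–79: 1921 × 0.978 = 1879
80+: 587 × 0.974 + 2365 × 0.652 = 572 + 1542 = 2114
Population now: 0–19=542, 20–39=529, 40–59=1929, 60–79=1879, 80+=2114

1929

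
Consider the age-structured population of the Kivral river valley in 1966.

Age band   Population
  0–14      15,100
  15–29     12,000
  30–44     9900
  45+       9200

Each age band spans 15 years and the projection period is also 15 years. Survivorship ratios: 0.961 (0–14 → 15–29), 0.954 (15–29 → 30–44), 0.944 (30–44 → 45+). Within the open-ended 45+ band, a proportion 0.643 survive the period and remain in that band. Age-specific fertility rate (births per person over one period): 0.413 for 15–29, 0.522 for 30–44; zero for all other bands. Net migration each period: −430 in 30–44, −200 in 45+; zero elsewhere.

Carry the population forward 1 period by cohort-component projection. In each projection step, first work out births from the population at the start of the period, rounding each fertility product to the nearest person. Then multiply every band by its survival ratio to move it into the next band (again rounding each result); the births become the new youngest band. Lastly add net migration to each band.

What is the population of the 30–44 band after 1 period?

Let band 1 be 0–14 through band 4 = 45+.
Period 1.
Births: 12000 × 0.413 = 4956 ; 9900 × 0.522 = 5168 → total 10124
Band 2: 15100 × 0.961 = 14511
Band 3: 12000 × 0.954 = 11448
Band 4: 9900 × 0.944 + 9200 × 0.643 = 9346 + 5916 = 15262
Net migration: Band 3 − 430 → 11018; Band 4 − 200 → 15062
→ [10124, 14511, 11018, 15062]

11018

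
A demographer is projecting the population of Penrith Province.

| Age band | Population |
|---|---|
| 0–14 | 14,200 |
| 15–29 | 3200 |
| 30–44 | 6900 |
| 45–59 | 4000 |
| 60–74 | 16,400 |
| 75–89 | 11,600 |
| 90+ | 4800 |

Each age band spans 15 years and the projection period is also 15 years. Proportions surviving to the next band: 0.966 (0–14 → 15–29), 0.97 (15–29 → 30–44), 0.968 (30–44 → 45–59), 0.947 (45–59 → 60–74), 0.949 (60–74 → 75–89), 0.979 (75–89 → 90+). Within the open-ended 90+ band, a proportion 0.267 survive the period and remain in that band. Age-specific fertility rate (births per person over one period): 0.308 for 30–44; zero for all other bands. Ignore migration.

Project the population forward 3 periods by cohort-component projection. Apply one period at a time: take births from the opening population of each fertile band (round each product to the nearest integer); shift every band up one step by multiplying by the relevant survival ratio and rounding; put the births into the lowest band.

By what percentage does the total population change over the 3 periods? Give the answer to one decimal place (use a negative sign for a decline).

Period 1.
Births: 6900 × 0.308 = 2125
15–29: 14200 × 0.966 = 13717
30–44: 3200 × 0.97 = 3104
45–59: 6900 × 0.968 = 6679
60–74: 4000 × 0.947 = 3788
75–89: 16400 × 0.949 = 15564
90+: 11600 × 0.979 + 4800 × 0.267 = 11356 + 1282 = 12638
End of period: [2125, 13717, 3104, 6679, 3788, 15564, 12638]
Period 2.
Births: 3104 × 0.308 = 956
15–29: 2125 × 0.966 = 2053
30–44: 13717 × 0.97 = 13305
45–59: 3104 × 0.968 = 3005
60–74: 6679 × 0.947 = 6325
75–89: 3788 × 0.949 = 3595
90+: 15564 × 0.979 + 12638 × 0.267 = 15237 + 3374 = 18611
End of period: [956, 2053, 13305, 3005, 6325, 3595, 18611]
Period 3.
Births: 13305 × 0.308 = 4098
15–29: 956 × 0.966 = 923
30–44: 2053 × 0.97 = 1991
45–59: 13305 × 0.968 = 12879
60–74: 3005 × 0.947 = 2846
75–89: 6325 × 0.949 = 6002
90+: 3595 × 0.979 + 18611 × 0.267 = 3520 + 4969 = 8489
End of period: [4098, 923, 1991, 12879, 2846, 6002, 8489]
Total: 61100 → 37228; change = -23872; percentage change = -39.1%

-39.1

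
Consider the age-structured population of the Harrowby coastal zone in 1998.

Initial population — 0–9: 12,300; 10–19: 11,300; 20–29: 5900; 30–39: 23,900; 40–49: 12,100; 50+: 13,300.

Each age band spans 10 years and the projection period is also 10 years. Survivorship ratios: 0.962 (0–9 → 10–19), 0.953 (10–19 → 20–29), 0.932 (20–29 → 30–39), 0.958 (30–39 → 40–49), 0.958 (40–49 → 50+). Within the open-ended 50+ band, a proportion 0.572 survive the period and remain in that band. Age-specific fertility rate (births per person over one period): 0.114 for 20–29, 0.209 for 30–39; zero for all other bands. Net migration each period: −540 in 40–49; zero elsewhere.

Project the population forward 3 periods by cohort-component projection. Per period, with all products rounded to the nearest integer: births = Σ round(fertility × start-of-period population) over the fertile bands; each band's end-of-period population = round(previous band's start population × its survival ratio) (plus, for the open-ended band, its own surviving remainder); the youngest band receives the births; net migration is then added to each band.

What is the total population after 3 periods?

Numbering the groups 1..6 from youngest to oldest:
Period 1:
Births: 5900 * 0.114 = 673, 23900 * 0.209 = 4995 → 5668
Group 2: 12300 * 0.962 = 11833
Group 3: 11300 * 0.953 = 10769
Group 4: 5900 * 0.932 = 5499
Group 5: 23900 * 0.958 = 22896
Group 6: 12100 * 0.958 + 13300 * 0.572 = 11592 + 7608 = 19200
Net migration: Group 5 − 540 → 22356
Giving 5668 / 11833 / 10769 / 5499 / 22356 / 19200.
Period 2:
Births: 10769 * 0.114 = 1228, 5499 * 0.209 = 1149 → 2377
Group 2: 5668 * 0.962 = 5453
Group 3: 11833 * 0.953 = 11277
Group 4: 10769 * 0.932 = 10037
Group 5: 5499 * 0.958 = 5268
Group 6: 22356 * 0.958 + 19200 * 0.572 = 21417 + 10982 = 32399
Net migration: Group 5 − 540 → 4728
Giving 2377 / 5453 / 11277 / 10037 / 4728 / 32399.
Period 3:
Births: 11277 * 0.114 = 1286, 10037 * 0.209 = 2098 → 3384
Group 2: 2377 * 0.962 = 2287
Group 3: 5453 * 0.953 = 5197
Group 4: 11277 * 0.932 = 10510
Group 5: 10037 * 0.958 = 9615
Group 6: 4728 * 0.958 + 32399 * 0.572 = 4529 + 18532 = 23061
Net migration: Group 5 − 540 → 9075
Giving 3384 / 2287 / 5197 / 10510 / 9075 / 23061.
Total after period 3: 3384 + 2287 + 5197 + 10510 + 9075 + 23061 = 53514

53514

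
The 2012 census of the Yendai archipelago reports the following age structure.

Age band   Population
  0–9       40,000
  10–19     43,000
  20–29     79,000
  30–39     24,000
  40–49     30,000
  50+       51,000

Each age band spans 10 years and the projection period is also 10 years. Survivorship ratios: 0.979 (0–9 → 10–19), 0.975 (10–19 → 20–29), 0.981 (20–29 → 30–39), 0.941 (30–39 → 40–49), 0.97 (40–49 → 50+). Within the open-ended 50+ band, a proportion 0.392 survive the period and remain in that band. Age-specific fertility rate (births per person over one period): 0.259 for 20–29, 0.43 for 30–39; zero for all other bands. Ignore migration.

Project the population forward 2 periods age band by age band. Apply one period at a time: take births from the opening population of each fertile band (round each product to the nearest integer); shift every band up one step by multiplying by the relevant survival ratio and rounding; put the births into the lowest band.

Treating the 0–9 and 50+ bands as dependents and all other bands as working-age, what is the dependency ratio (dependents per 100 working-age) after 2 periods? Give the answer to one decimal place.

46.8

After projecting period 1:
Births: 79000 × 0.259 = 20461  |  24000 × 0.43 = 10320 → 30781
10–19: 40000 × 0.979 = 39160
20–29: 43000 × 0.975 = 41925
30–39: 79000 × 0.981 = 77499
40–49: 24000 × 0.941 = 22584
50+: 30000 × 0.97 + 51000 × 0.392 = 29100 + 19992 = 49092
End of period: [30781, 39160, 41925, 77499, 22584, 49092]
After projecting period 2:
Births: 41925 × 0.259 = 10859  |  77499 × 0.43 = 33325 → 44184
10–19: 30781 × 0.979 = 30135
20–29: 39160 × 0.975 = 38181
30–39: 41925 × 0.981 = 41128
40–49: 77499 × 0.941 = 72927
50+: 22584 × 0.97 + 49092 × 0.392 = 21906 + 19244 = 41150
End of period: [44184, 30135, 38181, 41128, 72927, 41150]
Dependents (band 0–9 + band 50+) = 44184 + 41150 = 85334; working-age = 182371; ratio = 85334/182371 × 100 = 46.8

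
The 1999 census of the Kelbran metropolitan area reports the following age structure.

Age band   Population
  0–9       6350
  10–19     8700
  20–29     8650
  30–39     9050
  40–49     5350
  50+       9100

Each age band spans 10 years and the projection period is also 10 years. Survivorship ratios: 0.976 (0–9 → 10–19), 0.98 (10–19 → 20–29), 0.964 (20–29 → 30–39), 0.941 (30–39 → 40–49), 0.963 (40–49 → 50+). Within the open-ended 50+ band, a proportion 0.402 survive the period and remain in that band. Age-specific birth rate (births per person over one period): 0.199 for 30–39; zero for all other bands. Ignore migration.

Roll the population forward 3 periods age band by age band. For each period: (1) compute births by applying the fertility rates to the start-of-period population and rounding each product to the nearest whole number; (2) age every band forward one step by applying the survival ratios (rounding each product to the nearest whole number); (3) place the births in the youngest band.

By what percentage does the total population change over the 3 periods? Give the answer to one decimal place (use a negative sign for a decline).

Numbering the bands 1..6 from youngest to oldest:
[period 1]
Births: 9050 * 0.199 = 1801
Band 2: 6350 * 0.976 = 6198
Band 3: 8700 * 0.98 = 8526
Band 4: 8650 * 0.964 = 8339
Band 5: 9050 * 0.941 = 8516
Band 6: 5350 * 0.963 + 9100 * 0.402 = 5152 + 3658 = 8810
Population now: 0–9=1801, 10–19=6198, 20–29=8526, 30–39=8339, 40–49=8516, 50+=8810
[period 2]
Births: 8339 * 0.199 = 1659
Band 2: 1801 * 0.976 = 1758
Band 3: 6198 * 0.98 = 6074
Band 4: 8526 * 0.964 = 8219
Band 5: 8339 * 0.941 = 7847
Band 6: 8516 * 0.963 + 8810 * 0.402 = 8201 + 3542 = 11743
Population now: 0–9=1659, 10–19=1758, 20–29=6074, 30–39=8219, 40–49=7847, 50+=11743
[period 3]
Births: 8219 * 0.199 = 1636
Band 2: 1659 * 0.976 = 1619
Band 3: 1758 * 0.98 = 1723
Band 4: 6074 * 0.964 = 5855
Band 5: 8219 * 0.941 = 7734
Band 6: 7847 * 0.963 + 11743 * 0.402 = 7557 + 4721 = 12278
Population now: 0–9=1636, 10–19=1619, 20–29=1723, 30–39=5855, 40–49=7734, 50+=12278
Total: 47200 → 30845; change = -16355; percentage change = -34.7%

-34.7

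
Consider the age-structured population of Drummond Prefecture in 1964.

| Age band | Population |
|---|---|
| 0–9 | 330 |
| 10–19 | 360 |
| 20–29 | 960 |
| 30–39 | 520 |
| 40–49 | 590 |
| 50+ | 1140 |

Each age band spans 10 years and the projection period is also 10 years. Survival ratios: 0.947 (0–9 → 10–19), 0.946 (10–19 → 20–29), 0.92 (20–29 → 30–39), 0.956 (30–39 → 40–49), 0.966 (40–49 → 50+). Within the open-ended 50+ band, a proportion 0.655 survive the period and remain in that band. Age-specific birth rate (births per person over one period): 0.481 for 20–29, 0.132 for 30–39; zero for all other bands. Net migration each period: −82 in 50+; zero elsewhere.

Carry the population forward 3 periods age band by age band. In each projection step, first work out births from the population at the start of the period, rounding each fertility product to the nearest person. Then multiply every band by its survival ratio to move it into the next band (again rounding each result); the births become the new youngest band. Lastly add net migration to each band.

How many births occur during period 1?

Let band 1 be 0–9 through band 6 = 50+.
Period 1.
Births: 960 × 0.481 = 462 ; 520 × 0.132 = 69 ⇒ total 531
Band 2: 330 × 0.947 = 313
Band 3: 360 × 0.946 = 341
Band 4: 960 × 0.92 = 883
Band 5: 520 × 0.956 = 497
Band 6: 590 × 0.966 + 1140 × 0.655 = 570 + 747 = 1317
Net migration: Band 6 − 82 → 1235
→ [531, 313, 341, 883, 497, 1235]

531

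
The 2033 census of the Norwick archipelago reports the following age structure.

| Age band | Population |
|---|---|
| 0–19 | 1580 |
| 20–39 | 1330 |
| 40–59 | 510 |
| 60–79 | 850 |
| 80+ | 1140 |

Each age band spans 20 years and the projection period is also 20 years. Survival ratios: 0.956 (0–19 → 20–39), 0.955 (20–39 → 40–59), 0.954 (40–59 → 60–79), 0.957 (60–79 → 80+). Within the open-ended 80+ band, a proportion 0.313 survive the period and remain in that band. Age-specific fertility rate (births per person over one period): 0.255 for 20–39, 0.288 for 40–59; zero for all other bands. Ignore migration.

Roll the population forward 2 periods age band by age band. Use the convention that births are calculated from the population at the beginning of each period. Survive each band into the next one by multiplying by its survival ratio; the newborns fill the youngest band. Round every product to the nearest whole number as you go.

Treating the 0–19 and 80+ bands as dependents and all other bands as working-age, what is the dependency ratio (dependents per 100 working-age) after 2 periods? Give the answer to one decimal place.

Call the bands 1 to 5, youngest first.
Period 1:
Births: 1330 × 0.255 = 339  |  510 × 0.288 = 147 → 486
Band 2: 1580 × 0.956 = 1510
Band 3: 1330 × 0.955 = 1270
Band 4: 510 × 0.954 = 487
Band 5: 850 × 0.957 + 1140 × 0.313 = 813 + 357 = 1170
→ [486, 1510, 1270, 487, 1170]
Period 2:
Births: 1510 × 0.255 = 385  |  1270 × 0.288 = 366 → 751
Band 2: 486 × 0.956 = 465
Band 3: 1510 × 0.955 = 1442
Band 4: 1270 × 0.954 = 1212
Band 5: 487 × 0.957 + 1170 × 0.313 = 466 + 366 = 832
→ [751, 465, 1442, 1212, 832]
Dependents (band 0–19 + band 80+) = 751 + 832 = 1583; working-age = 3119; ratio = 1583/3119 × 100 = 50.8

50.8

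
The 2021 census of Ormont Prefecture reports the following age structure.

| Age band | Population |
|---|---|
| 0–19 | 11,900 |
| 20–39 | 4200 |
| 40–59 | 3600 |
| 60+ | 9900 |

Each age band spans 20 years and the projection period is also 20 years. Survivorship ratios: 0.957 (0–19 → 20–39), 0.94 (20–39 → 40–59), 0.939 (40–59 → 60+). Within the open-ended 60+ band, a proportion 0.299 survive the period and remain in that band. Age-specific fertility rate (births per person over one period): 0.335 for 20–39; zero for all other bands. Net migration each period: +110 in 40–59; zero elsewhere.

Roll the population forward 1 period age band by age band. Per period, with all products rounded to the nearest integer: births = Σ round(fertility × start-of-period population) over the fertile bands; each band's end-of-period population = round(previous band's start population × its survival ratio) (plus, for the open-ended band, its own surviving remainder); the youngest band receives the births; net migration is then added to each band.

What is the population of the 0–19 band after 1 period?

Numbering the groups 1..4 from youngest to oldest:
After projecting period 1:
Births: 4200 × 0.335 = 1407
Group 2: 11900 × 0.957 = 11388
Group 3: 4200 × 0.94 = 3948
Group 4: 3600 × 0.939 + 9900 × 0.299 = 3380 + 2960 = 6340
Net migration: Group 3 + 110 → 4058
End of period: [1407, 11388, 4058, 6340]

1407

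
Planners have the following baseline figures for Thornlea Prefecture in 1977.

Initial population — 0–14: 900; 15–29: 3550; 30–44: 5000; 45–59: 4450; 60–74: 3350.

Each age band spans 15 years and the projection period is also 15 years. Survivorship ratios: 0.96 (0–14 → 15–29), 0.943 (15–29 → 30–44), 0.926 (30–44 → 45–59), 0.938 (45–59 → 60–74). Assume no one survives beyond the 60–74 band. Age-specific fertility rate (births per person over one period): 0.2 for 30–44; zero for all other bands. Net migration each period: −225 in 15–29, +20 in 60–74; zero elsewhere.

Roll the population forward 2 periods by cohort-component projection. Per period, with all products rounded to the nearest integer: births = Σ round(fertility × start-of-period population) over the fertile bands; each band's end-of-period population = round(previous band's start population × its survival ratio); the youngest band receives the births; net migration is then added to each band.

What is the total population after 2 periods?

[period 1]
Births: 5000 × 0.2 = 1000
15–29: 900 × 0.96 = 864
30–44: 3550 × 0.943 = 3348
45–59: 5000 × 0.926 = 4630
60–74: 4450 × 0.938 = 4174
Net migration: 15–29 − 225 → 639; 60–74 + 20 → 4194
Population now: 0–14=1000, 15–29=639, 30–44=3348, 45–59=4630, 60–74=4194
[period 2]
Births: 3348 × 0.2 = 670
15–29: 1000 × 0.96 = 960
30–44: 639 × 0.943 = 603
45–59: 3348 × 0.926 = 3100
60–74: 4630 × 0.938 = 4343
Net migration: 15–29 − 225 → 735; 60–74 + 20 → 4363
Population now: 0–14=670, 15–29=735, 30–44=603, 45–59=3100, 60–74=4363
Total after period 2: 670 + 735 + 603 + 3100 + 4363 = 9471

9471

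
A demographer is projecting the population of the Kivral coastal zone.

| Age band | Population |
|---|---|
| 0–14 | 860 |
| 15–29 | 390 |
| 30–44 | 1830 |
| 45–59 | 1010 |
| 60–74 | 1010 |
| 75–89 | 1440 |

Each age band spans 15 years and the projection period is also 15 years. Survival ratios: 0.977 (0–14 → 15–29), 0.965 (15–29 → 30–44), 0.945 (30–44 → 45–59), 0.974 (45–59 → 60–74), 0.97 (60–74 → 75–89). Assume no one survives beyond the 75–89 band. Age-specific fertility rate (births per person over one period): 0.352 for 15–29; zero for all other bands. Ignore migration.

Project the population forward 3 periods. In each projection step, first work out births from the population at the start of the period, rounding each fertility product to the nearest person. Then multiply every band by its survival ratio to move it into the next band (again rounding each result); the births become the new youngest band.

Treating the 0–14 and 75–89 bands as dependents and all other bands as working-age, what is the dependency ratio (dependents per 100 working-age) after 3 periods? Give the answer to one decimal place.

109.8

Let band 1 be 0–14 through band 6 = 75–89.
— Period 1 —
Births: 390 × 0.352 = 137
Band 2: 860 × 0.977 = 840
Band 3: 390 × 0.965 = 376
Band 4: 1830 × 0.945 = 1729
Band 5: 1010 × 0.974 = 984
Band 6: 1010 × 0.97 = 980
Giving 137 / 840 / 376 / 1729 / 984 / 980.
— Period 2 —
Births: 840 × 0.352 = 296
Band 2: 137 × 0.977 = 134
Band 3: 840 × 0.965 = 811
Band 4: 376 × 0.945 = 355
Band 5: 1729 × 0.974 = 1684
Band 6: 984 × 0.97 = 954
Giving 296 / 134 / 811 / 355 / 1684 / 954.
— Period 3 —
Births: 134 × 0.352 = 47
Band 2: 296 × 0.977 = 289
Band 3: 134 × 0.965 = 129
Band 4: 811 × 0.945 = 766
Band 5: 355 × 0.974 = 346
Band 6: 1684 × 0.97 = 1633
Giving 47 / 289 / 129 / 766 / 346 / 1633.
Dependents (band 0–14 + band 75–89) = 47 + 1633 = 1680; working-age = 1530; ratio = 1680/1530 × 100 = 109.8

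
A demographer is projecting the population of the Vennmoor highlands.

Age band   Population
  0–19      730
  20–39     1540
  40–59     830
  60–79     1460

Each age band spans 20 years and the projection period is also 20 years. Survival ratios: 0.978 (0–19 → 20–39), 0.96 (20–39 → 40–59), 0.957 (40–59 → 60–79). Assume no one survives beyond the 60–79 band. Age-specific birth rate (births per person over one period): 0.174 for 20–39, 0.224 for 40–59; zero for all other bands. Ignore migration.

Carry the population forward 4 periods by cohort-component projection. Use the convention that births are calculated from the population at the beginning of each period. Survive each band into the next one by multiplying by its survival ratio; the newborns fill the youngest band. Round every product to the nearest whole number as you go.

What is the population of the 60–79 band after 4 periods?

Period 1.
Births: 1540 × 0.174 = 268  |  830 × 0.224 = 186 → total 454
20–39: 730 × 0.978 = 714
40–59: 1540 × 0.96 = 1478
60–79: 830 × 0.957 = 794
Population now: 0–19=454, 20–39=714, 40–59=1478, 60–79=794
Period 2.
Births: 714 × 0.174 = 124  |  1478 × 0.224 = 331 → total 455
20–39: 454 × 0.978 = 444
40–59: 714 × 0.96 = 685
60–79: 1478 × 0.957 = 1414
Population now: 0–19=455, 20–39=444, 40–59=685, 60–79=1414
Period 3.
Births: 444 × 0.174 = 77  |  685 × 0.224 = 153 → total 230
20–39: 455 × 0.978 = 445
40–59: 444 × 0.96 = 426
60–79: 685 × 0.957 = 656
Population now: 0–19=230, 20–39=445, 40–59=426, 60–79=656
Period 4.
Births: 445 × 0.174 = 77  |  426 × 0.224 = 95 → total 172
20–39: 230 × 0.978 = 225
40–59: 445 × 0.96 = 427
60–79: 426 × 0.957 = 408
Population now: 0–19=172, 20–39=225, 40–59=427, 60–79=408

408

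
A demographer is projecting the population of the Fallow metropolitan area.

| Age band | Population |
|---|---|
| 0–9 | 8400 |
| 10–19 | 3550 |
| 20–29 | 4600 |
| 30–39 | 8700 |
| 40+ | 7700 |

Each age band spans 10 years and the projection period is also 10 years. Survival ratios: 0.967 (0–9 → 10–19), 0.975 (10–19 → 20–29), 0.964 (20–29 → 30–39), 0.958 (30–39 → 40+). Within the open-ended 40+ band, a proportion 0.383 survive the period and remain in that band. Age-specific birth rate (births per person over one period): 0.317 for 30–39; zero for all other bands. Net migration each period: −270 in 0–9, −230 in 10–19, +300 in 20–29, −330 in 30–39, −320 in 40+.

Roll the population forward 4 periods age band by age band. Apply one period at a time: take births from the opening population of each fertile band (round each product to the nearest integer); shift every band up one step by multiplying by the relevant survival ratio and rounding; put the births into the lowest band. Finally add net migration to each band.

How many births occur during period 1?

2758

[period 1]
Births: 8700 × 0.317 = 2758
10–19: 8400 × 0.967 = 8123
20–29: 3550 × 0.975 = 3461
30–39: 4600 × 0.964 = 4434
40+: 8700 × 0.958 + 7700 × 0.383 = 8335 + 2949 = 11284
Net migration: 0–9 − 270 → 2488; 10–19 − 230 → 7893; 20–29 + 300 → 3761; 30–39 − 330 → 4104; 40+ − 320 → 10964
→ [2488, 7893, 3761, 4104, 10964]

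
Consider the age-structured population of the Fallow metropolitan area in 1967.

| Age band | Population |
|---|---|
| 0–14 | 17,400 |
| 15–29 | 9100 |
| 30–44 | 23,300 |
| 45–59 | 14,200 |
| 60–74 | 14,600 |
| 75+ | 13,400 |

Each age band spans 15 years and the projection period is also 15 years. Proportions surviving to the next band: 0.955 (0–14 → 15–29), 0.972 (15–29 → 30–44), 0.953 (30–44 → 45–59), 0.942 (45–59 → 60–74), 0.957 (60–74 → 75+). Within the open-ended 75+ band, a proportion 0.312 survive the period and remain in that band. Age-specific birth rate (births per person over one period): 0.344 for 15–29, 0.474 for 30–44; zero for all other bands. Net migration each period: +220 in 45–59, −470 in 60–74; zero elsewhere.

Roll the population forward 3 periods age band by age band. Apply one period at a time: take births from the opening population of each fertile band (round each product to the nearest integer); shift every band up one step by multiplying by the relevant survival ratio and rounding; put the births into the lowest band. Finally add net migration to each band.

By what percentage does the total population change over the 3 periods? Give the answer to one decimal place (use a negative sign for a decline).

-9.1

— Period 1 —
Births: 9100 * 0.344 = 3130, 23300 * 0.474 = 11044 ⇒ total 14174
15–29: 17400 * 0.955 = 16617
30–44: 9100 * 0.972 = 8845
45–59: 23300 * 0.953 = 22205
60–74: 14200 * 0.942 = 13376
75+: 14600 * 0.957 + 13400 * 0.312 = 13972 + 4181 = 18153
Net migration: 45–59 + 220 → 22425; 60–74 − 470 → 12906
Giving 14174 / 16617 / 8845 / 22425 / 12906 / 18153.
— Period 2 —
Births: 16617 * 0.344 = 5716, 8845 * 0.474 = 4193 ⇒ total 9909
15–29: 14174 * 0.955 = 13536
30–44: 16617 * 0.972 = 16152
45–59: 8845 * 0.953 = 8429
60–74: 22425 * 0.942 = 21124
75+: 12906 * 0.957 + 18153 * 0.312 = 12351 + 5664 = 18015
Net migration: 45–59 + 220 → 8649; 60–74 − 470 → 20654
Giving 9909 / 13536 / 16152 / 8649 / 20654 / 18015.
— Period 3 —
Births: 13536 * 0.344 = 4656, 16152 * 0.474 = 7656 ⇒ total 12312
15–29: 9909 * 0.955 = 9463
30–44: 13536 * 0.972 = 13157
45–59: 16152 * 0.953 = 15393
60–74: 8649 * 0.942 = 8147
75+: 20654 * 0.957 + 18015 * 0.312 = 19766 + 5621 = 25387
Net migration: 45–59 + 220 → 15613; 60–74 − 470 → 7677
Giving 12312 / 9463 / 13157 / 15613 / 7677 / 25387.
Total: 92000 → 83609; change = -8391; percentage change = -9.1%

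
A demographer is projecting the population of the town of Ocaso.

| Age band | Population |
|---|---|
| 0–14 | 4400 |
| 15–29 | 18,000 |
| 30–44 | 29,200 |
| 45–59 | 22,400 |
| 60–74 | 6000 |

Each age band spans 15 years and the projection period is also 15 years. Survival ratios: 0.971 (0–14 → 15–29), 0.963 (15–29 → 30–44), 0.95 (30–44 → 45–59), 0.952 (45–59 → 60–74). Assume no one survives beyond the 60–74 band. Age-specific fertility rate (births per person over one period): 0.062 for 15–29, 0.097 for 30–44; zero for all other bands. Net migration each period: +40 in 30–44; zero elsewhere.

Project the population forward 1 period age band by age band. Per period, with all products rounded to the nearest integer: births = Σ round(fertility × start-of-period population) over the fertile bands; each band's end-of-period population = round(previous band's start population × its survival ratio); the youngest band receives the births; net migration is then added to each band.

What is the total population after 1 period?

74659

(Bands numbered youngest = 1 to oldest = 5.)
After projecting period 1:
Births: 18000 × 0.062 = 1116  |  29200 × 0.097 = 2832 — total 3948
Band 2: 4400 × 0.971 = 4272
Band 3: 18000 × 0.963 = 17334
Band 4: 29200 × 0.95 = 27740
Band 5: 22400 × 0.952 = 21325
Net migration: Band 3 + 40 → 17374
→ [3948, 4272, 17374, 27740, 21325]
Total after period 1: 3948 + 4272 + 17374 + 27740 + 21325 = 74659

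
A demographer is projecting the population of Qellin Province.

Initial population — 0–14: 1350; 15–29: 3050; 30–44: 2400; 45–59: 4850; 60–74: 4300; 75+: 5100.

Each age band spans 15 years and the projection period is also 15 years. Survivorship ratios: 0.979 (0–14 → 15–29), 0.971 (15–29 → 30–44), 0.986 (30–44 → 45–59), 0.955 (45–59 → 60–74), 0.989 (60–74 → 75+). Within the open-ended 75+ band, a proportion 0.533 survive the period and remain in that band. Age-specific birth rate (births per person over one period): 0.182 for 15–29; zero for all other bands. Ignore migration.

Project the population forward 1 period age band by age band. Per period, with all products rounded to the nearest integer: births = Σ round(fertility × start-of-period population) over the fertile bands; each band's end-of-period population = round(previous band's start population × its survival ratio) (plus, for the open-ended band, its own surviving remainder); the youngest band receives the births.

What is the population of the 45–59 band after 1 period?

2366

Numbering the bands 1..6 from youngest to oldest:
— Period 1 —
Births: 3050 * 0.182 = 555
Band 2: 1350 * 0.979 = 1322
Band 3: 3050 * 0.971 = 2962
Band 4: 2400 * 0.986 = 2366
Band 5: 4850 * 0.955 = 4632
Band 6: 4300 * 0.989 + 5100 * 0.533 = 4253 + 2718 = 6971
→ [555, 1322, 2962, 2366, 4632, 6971]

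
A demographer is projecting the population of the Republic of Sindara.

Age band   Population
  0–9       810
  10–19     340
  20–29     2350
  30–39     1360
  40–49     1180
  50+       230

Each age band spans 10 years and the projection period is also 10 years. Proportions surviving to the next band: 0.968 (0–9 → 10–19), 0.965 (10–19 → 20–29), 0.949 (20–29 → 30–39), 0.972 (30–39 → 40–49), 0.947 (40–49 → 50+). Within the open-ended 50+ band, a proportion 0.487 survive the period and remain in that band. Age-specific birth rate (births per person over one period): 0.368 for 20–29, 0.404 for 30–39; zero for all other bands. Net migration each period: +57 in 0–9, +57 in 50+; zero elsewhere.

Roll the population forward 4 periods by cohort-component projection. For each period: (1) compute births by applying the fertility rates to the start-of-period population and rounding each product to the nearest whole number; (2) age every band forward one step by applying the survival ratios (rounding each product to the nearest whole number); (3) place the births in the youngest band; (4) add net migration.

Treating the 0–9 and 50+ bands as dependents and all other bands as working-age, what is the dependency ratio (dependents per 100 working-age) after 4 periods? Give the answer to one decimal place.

Call the groups 1 to 6, youngest first.
After projecting period 1:
Births: 2350 * 0.368 = 865, 1360 * 0.404 = 549 ⇒ total 1414
Group 2: 810 * 0.968 = 784
Group 3: 340 * 0.965 = 328
Group 4: 2350 * 0.949 = 2230
Group 5: 1360 * 0.972 = 1322
Group 6: 1180 * 0.947 + 230 * 0.487 = 1117 + 112 = 1229
Net migration: Group 1 + 57 → 1471; Group 6 + 57 → 1286
→ [1471, 784, 328, 2230, 1322, 1286]
After projecting period 2:
Births: 328 * 0.368 = 121, 2230 * 0.404 = 901 ⇒ total 1022
Group 2: 1471 * 0.968 = 1424
Group 3: 784 * 0.965 = 757
Group 4: 328 * 0.949 = 311
Group 5: 2230 * 0.972 = 2168
Group 6: 1322 * 0.947 + 1286 * 0.487 = 1252 + 626 = 1878
Net migration: Group 1 + 57 → 1079; Group 6 + 57 → 1935
→ [1079, 1424, 757, 311, 2168, 1935]
After projecting period 3:
Births: 757 * 0.368 = 279, 311 * 0.404 = 126 ⇒ total 405
Group 2: 1079 * 0.968 = 1044
Group 3: 1424 * 0.965 = 1374
Group 4: 757 * 0.949 = 718
Group 5: 311 * 0.972 = 302
Group 6: 2168 * 0.947 + 1935 * 0.487 = 2053 + 942 = 2995
Net migration: Group 1 + 57 → 462; Group 6 + 57 → 3052
→ [462, 1044, 1374, 718, 302, 3052]
After projecting period 4:
Births: 1374 * 0.368 = 506, 718 * 0.404 = 290 ⇒ total 796
Group 2: 462 * 0.968 = 447
Group 3: 1044 * 0.965 = 1007
Group 4: 1374 * 0.949 = 1304
Group 5: 718 * 0.972 = 698
Group 6: 302 * 0.947 + 3052 * 0.487 = 286 + 1486 = 1772
Net migration: Group 1 + 57 → 853; Group 6 + 57 → 1829
→ [853, 447, 1007, 1304, 698, 1829]
Dependents (band 0–9 + band 50+) = 853 + 1829 = 2682; working-age = 3456; ratio = 2682/3456 × 100 = 77.6

77.6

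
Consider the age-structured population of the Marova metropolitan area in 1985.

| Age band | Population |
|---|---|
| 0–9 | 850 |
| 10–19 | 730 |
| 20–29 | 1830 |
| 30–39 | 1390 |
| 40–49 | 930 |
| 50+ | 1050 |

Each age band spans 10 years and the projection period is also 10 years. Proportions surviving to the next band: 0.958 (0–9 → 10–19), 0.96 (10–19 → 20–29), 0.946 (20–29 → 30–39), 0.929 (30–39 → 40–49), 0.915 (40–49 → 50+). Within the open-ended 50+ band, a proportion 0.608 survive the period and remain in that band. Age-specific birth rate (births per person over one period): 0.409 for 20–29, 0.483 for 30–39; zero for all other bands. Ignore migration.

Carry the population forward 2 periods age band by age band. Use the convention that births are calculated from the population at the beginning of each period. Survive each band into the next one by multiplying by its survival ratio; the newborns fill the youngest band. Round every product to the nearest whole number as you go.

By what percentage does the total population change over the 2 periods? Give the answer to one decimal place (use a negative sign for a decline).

Call the groups 1 to 6, youngest first.
[period 1]
Births: 1830 × 0.409 = 748 ; 1390 × 0.483 = 671 → 1419
Group 2: 850 × 0.958 = 814
Group 3: 730 × 0.96 = 701
Group 4: 1830 × 0.946 = 1731
Group 5: 1390 × 0.929 = 1291
Group 6: 930 × 0.915 + 1050 × 0.608 = 851 + 638 = 1489
Population now: 0–9=1419, 10–19=814, 20–29=701, 30–39=1731, 40–49=1291, 50+=1489
[period 2]
Births: 701 × 0.409 = 287 ; 1731 × 0.483 = 836 → 1123
Group 2: 1419 × 0.958 = 1359
Group 3: 814 × 0.96 = 781
Group 4: 701 × 0.946 = 663
Group 5: 1731 × 0.929 = 1608
Group 6: 1291 × 0.915 + 1489 × 0.608 = 1181 + 905 = 2086
Population now: 0–9=1123, 10–19=1359, 20–29=781, 30–39=663, 40–49=1608, 50+=2086
Total: 6780 → 7620; change = 840; percentage change = 12.4%

12.4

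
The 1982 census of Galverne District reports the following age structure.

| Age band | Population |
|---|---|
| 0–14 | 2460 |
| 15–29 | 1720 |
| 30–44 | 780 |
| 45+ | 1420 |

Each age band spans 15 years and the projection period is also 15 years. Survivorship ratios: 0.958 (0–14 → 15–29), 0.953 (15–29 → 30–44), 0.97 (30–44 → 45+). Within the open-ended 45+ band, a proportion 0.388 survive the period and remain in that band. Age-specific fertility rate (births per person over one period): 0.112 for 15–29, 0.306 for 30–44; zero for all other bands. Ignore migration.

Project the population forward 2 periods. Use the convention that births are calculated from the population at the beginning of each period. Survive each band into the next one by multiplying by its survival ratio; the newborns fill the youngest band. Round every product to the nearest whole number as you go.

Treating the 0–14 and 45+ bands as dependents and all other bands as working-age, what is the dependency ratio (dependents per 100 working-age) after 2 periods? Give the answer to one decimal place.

107.7

After projecting period 1:
Births: 1720 * 0.112 = 193 ; 780 * 0.306 = 239 → total 432
15–29: 2460 * 0.958 = 2357
30–44: 1720 * 0.953 = 1639
45+: 780 * 0.97 + 1420 * 0.388 = 757 + 551 = 1308
Population now: 0–14=432, 15–29=2357, 30–44=1639, 45+=1308
After projecting period 2:
Births: 2357 * 0.112 = 264 ; 1639 * 0.306 = 502 → total 766
15–29: 432 * 0.958 = 414
30–44: 2357 * 0.953 = 2246
45+: 1639 * 0.97 + 1308 * 0.388 = 1590 + 508 = 2098
Population now: 0–14=766, 15–29=414, 30–44=2246, 45+=2098
Dependents (band 0–14 + band 45+) = 766 + 2098 = 2864; working-age = 2660; ratio = 2864/2660 × 100 = 107.7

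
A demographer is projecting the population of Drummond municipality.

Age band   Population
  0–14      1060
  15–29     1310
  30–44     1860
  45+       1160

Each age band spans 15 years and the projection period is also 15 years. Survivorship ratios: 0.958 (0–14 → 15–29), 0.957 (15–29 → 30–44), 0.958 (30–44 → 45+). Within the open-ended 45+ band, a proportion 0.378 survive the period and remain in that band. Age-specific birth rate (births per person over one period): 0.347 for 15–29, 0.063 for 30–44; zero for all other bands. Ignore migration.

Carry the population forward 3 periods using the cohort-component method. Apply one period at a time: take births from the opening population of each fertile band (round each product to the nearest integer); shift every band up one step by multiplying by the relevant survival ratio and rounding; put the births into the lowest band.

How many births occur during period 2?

Period 1.
Births: 1310 × 0.347 = 455 ; 1860 × 0.063 = 117 ⇒ total 572
15–29: 1060 × 0.958 = 1015
30–44: 1310 × 0.957 = 1254
45+: 1860 × 0.958 + 1160 × 0.378 = 1782 + 438 = 2220
Population now: 0–14=572, 15–29=1015, 30–44=1254, 45+=2220
Period 2.
Births: 1015 × 0.347 = 352 ; 1254 × 0.063 = 79 ⇒ total 431
15–29: 572 × 0.958 = 548
30–44: 1015 × 0.957 = 971
45+: 1254 × 0.958 + 2220 × 0.378 = 1201 + 839 = 2040
Population now: 0–14=431, 15–29=548, 30–44=971, 45+=2040

431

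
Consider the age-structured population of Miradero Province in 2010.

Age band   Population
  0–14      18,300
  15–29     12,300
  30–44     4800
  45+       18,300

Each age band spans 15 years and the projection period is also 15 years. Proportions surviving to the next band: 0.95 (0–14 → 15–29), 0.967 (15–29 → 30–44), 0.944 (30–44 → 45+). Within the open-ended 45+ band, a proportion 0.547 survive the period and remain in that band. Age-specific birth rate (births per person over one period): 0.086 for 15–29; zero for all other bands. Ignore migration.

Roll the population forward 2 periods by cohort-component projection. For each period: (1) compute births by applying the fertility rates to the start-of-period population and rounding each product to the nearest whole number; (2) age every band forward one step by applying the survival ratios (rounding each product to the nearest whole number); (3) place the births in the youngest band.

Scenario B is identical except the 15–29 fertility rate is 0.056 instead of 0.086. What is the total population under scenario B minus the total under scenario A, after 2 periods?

Period 1:
Births: 12300 × 0.086 = 1058
15–29: 18300 × 0.95 = 17385
30–44: 12300 × 0.967 = 11894
45+: 4800 × 0.944 + 18300 × 0.547 = 4531 + 10010 = 14541
End of period: [1058, 17385, 11894, 14541]
Period 2:
Births: 17385 × 0.086 = 1495
15–29: 1058 × 0.95 = 1005
30–44: 17385 × 0.967 = 16811
45+: 11894 × 0.944 + 14541 × 0.547 = 11228 + 7954 = 19182
End of period: [1495, 1005, 16811, 19182]
Scenario A total after 2 periods: 38493
Scenario B projection —
Period 1:
Births: 12300 × 0.056 = 689
15–29: 18300 × 0.95 = 17385
30–44: 12300 × 0.967 = 11894
45+: 4800 × 0.944 + 18300 × 0.547 = 4531 + 10010 = 14541
End of period: [689, 17385, 11894, 14541]
Period 2:
Births: 17385 × 0.056 = 974
15–29: 689 × 0.95 = 655
30–44: 17385 × 0.967 = 16811
45+: 11894 × 0.944 + 14541 × 0.547 = 11228 + 7954 = 19182
End of period: [974, 655, 16811, 19182]
Scenario B total after 2 periods: 37622
Difference B − A = 37622 − 38493 = -871

-871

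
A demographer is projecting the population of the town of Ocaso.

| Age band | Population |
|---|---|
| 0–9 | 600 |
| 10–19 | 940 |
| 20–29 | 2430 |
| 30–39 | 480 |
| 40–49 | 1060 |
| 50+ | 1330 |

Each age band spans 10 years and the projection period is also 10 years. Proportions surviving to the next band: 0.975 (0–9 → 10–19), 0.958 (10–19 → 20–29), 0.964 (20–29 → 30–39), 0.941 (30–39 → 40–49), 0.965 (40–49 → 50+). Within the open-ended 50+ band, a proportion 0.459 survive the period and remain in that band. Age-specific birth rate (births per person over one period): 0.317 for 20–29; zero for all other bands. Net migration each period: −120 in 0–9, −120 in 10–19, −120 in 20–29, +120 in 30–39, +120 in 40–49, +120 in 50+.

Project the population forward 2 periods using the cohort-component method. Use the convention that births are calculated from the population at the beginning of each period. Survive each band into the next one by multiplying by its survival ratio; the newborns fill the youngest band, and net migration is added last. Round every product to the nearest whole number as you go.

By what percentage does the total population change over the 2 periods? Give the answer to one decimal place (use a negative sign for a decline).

-15.9

(Groups numbered youngest = 1 to oldest = 6.)
Period 1:
Births: 2430 * 0.317 = 770
Group 2: 600 * 0.975 = 585
Group 3: 940 * 0.958 = 901
Group 4: 2430 * 0.964 = 2343
Group 5: 480 * 0.941 = 452
Group 6: 1060 * 0.965 + 1330 * 0.459 = 1023 + 610 = 1633
Net migration: Group 1 − 120 → 650; Group 2 − 120 → 465; Group 3 − 120 → 781; Group 4 + 120 → 2463; Group 5 + 120 → 572; Group 6 + 120 → 1753
End of period: [650, 465, 781, 2463, 572, 1753]
Period 2:
Births: 781 * 0.317 = 248
Group 2: 650 * 0.975 = 634
Group 3: 465 * 0.958 = 445
Group 4: 781 * 0.964 = 753
Group 5: 2463 * 0.941 = 2318
Group 6: 572 * 0.965 + 1753 * 0.459 = 552 + 805 = 1357
Net migration: Group 1 − 120 → 128; Group 2 − 120 → 514; Group 3 − 120 → 325; Group 4 + 120 → 873; Group 5 + 120 → 2438; Group 6 + 120 → 1477
End of period: [128, 514, 325, 873, 2438, 1477]
Total: 6840 → 5755; change = -1085; percentage change = -15.9%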